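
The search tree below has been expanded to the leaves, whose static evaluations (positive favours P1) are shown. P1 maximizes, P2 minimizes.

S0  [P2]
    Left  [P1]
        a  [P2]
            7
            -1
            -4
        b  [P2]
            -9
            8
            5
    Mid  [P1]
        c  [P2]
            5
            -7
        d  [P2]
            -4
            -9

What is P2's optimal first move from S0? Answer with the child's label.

a (P2): min(7, -1, -4) = -4
b (P2): min(-9, 8, 5) = -9
Left (P1): max(-4, -9) = -4
c (P2): min(5, -7) = -7
d (P2): min(-4, -9) = -9
Mid (P1): max(-7, -9) = -7
S0 (P2): min(-4, -7) = -7
P2 at S0 wants the lowest of {Left=-4, Mid=-7}, so chooses Mid.

Mid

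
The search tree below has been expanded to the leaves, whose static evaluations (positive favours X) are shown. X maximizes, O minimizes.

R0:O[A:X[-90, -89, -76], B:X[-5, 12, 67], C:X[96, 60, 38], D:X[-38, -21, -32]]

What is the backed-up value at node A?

A (X): max(-90, -89, -76) = -76

-76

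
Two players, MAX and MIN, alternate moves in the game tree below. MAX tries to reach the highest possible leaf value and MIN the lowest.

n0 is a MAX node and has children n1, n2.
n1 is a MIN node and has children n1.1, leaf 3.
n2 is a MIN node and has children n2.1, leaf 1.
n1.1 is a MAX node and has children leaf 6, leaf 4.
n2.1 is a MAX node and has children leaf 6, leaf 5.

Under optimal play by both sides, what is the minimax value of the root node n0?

3

n1.1 (MAX): max(6, 4) = 6
n1 (MIN): min(6, 3) = 3
n2.1 (MAX): max(6, 5) = 6
n2 (MIN): min(6, 1) = 1
n0 (MAX): max(3, 1) = 3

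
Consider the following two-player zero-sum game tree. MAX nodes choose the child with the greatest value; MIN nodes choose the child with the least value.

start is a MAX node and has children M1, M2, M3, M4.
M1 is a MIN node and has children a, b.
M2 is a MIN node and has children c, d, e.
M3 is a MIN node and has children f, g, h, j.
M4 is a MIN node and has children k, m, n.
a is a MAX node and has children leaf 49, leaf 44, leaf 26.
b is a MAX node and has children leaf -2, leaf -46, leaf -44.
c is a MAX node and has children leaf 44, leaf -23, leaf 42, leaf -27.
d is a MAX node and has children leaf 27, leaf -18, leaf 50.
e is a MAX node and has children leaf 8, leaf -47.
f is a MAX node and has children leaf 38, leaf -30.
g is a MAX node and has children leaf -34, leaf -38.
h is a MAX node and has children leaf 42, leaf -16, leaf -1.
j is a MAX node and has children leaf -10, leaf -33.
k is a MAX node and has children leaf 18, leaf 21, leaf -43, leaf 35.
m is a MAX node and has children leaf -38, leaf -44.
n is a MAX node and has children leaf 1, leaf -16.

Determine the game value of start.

a (MAX): max(49, 44, 26) = 49
b (MAX): max(-2, -46, -44) = -2
M1 (MIN): min(49, -2) = -2
c (MAX): max(44, -23, 42, -27) = 44
d (MAX): max(27, -18, 50) = 50
e (MAX): max(8, -47) = 8
M2 (MIN): min(44, 50, 8) = 8
f (MAX): max(38, -30) = 38
g (MAX): max(-34, -38) = -34
h (MAX): max(42, -16, -1) = 42
j (MAX): max(-10, -33) = -10
M3 (MIN): min(38, -34, 42, -10) = -34
k (MAX): max(18, 21, -43, 35) = 35
m (MAX): max(-38, -44) = -38
n (MAX): max(1, -16) = 1
M4 (MIN): min(35, -38, 1) = -38
start (MAX): max(-2, 8, -34, -38) = 8

8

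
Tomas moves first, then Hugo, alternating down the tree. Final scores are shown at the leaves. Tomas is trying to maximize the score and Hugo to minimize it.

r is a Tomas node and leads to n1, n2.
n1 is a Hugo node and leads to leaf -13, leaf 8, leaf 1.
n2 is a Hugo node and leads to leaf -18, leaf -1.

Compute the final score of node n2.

-18

n2 (Hugo): min(-18, -1) = -18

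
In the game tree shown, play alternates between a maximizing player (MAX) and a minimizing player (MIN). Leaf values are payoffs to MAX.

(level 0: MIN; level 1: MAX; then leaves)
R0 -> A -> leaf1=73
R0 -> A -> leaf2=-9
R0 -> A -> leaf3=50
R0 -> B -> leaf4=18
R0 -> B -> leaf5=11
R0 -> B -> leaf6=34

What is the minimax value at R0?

A (MAX): max(73, -9, 50) = 73
B (MAX): max(18, 11, 34) = 34
R0 (MIN): min(73, 34) = 34

34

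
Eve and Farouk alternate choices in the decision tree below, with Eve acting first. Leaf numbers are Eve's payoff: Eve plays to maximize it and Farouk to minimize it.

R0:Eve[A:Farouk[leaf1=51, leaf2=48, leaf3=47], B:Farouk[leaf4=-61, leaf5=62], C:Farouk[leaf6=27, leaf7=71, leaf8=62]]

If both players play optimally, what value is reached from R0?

A (Farouk): min(51, 48, 47) = 47
B (Farouk): min(-61, 62) = -61
C (Farouk): min(27, 71, 62) = 27
R0 (Eve): max(47, -61, 27) = 47

47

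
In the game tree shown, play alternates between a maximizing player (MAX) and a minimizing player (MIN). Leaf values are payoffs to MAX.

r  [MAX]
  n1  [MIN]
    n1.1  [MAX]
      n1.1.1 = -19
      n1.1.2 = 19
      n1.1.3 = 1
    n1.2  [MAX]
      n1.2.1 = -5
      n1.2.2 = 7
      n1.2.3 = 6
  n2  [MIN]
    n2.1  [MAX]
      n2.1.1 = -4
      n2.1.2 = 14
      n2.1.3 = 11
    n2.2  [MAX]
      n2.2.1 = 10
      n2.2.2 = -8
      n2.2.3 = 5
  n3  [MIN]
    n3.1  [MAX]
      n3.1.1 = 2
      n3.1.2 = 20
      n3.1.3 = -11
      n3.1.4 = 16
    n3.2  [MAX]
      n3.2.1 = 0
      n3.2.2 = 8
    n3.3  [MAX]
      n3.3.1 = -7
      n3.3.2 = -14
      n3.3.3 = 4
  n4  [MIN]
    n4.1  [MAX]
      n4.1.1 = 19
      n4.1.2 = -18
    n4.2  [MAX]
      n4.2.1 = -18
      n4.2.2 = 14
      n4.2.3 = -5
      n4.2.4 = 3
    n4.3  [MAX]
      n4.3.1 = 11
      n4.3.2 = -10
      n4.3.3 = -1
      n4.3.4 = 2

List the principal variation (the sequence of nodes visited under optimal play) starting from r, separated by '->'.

n1.1 (MAX): max(-19, 19, 1) = 19
n1.2 (MAX): max(-5, 7, 6) = 7
n1 (MIN): min(19, 7) = 7
n2.1 (MAX): max(-4, 14, 11) = 14
n2.2 (MAX): max(10, -8, 5) = 10
n2 (MIN): min(14, 10) = 10
n3.1 (MAX): max(2, 20, -11, 16) = 20
n3.2 (MAX): max(0, 8) = 8
n3.3 (MAX): max(-7, -14, 4) = 4
n3 (MIN): min(20, 8, 4) = 4
n4.1 (MAX): max(19, -18) = 19
n4.2 (MAX): max(-18, 14, -5, 3) = 14
n4.3 (MAX): max(11, -10, -1, 2) = 11
n4 (MIN): min(19, 14, 11) = 11
r (MAX): max(7, 10, 4, 11) = 11
At r, MAX picks n4 (highest: 11).
At n4, MIN picks n4.3 (lowest: 11).
At n4.3, MAX picks n4.3.1 (highest: 11).
Terminal value 11.

r -> n4 -> n4.3 -> n4.3.1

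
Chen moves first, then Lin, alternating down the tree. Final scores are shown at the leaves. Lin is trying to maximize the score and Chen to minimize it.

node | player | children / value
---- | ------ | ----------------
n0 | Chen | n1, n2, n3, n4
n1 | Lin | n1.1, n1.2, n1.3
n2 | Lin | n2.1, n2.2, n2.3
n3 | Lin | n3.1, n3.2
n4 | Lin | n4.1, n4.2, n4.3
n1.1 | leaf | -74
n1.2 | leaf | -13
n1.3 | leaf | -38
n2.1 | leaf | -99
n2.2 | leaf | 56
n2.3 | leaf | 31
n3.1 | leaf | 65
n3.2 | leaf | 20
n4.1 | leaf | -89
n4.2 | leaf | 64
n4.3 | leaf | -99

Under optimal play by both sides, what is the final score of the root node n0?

n1 (Lin): max(-74, -13, -38) = -13
n2 (Lin): max(-99, 56, 31) = 56
n3 (Lin): max(65, 20) = 65
n4 (Lin): max(-89, 64, -99) = 64
n0 (Chen): min(-13, 56, 65, 64) = -13

-13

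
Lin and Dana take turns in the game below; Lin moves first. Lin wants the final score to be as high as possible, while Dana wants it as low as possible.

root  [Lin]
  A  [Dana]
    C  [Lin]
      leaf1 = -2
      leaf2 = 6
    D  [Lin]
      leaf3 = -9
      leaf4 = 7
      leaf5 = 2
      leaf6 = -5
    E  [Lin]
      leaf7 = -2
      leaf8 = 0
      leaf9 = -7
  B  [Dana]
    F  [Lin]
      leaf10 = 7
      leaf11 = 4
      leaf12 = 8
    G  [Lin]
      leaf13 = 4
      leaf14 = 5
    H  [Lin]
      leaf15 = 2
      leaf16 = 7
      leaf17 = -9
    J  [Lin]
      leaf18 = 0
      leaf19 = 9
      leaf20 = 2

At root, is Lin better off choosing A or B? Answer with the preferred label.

C (Lin): max(-2, 6) = 6
D (Lin): max(-9, 7, 2, -5) = 7
E (Lin): max(-2, 0, -7) = 0
A (Dana): min(6, 7, 0) = 0
F (Lin): max(7, 4, 8) = 8
G (Lin): max(4, 5) = 5
H (Lin): max(2, 7, -9) = 7
J (Lin): max(0, 9, 2) = 9
B (Dana): min(8, 5, 7, 9) = 5
Lin prefers the higher value; A=0, B=5. B is better since 5 > 0.

B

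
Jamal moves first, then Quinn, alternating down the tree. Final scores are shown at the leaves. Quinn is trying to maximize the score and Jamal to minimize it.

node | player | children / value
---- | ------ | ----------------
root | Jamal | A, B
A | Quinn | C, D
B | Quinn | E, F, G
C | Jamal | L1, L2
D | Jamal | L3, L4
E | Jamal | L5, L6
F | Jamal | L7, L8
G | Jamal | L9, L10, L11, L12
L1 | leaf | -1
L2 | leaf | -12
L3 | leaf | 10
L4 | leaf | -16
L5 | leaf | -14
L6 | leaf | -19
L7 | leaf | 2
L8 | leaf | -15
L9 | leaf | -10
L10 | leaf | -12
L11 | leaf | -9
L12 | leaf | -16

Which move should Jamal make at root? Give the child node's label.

B

C (Jamal): min(-1, -12) = -12
D (Jamal): min(10, -16) = -16
A (Quinn): max(-12, -16) = -12
E (Jamal): min(-14, -19) = -19
F (Jamal): min(2, -15) = -15
G (Jamal): min(-10, -12, -9, -16) = -16
B (Quinn): max(-19, -15, -16) = -15
root (Jamal): min(-12, -15) = -15
Jamal at root wants the lowest of {A=-12, B=-15}, so chooses B.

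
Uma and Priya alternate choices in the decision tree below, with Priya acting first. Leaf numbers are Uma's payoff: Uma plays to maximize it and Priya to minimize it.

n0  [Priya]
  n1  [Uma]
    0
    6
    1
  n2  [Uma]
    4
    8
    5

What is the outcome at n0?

n1 (Uma): max(0, 6, 1) = 6
n2 (Uma): max(4, 8, 5) = 8
n0 (Priya): min(6, 8) = 6

6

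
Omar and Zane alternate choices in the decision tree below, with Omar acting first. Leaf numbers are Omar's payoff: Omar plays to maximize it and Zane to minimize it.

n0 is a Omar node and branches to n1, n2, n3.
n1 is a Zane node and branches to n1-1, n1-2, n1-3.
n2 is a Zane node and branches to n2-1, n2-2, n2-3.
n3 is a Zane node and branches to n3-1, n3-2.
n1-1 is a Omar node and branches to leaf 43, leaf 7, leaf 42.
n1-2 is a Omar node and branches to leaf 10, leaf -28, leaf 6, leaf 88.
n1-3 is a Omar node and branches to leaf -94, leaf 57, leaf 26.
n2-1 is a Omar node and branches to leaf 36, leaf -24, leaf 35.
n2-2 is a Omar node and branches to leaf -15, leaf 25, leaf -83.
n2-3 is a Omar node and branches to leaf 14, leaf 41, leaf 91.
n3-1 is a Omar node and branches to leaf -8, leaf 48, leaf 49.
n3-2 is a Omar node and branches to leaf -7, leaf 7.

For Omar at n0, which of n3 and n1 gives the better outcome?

n3-1 (Omar): max(-8, 48, 49) = 49
n3-2 (Omar): max(-7, 7) = 7
n3 (Zane): min(49, 7) = 7
n1-1 (Omar): max(43, 7, 42) = 43
n1-2 (Omar): max(10, -28, 6, 88) = 88
n1-3 (Omar): max(-94, 57, 26) = 57
n1 (Zane): min(43, 88, 57) = 43
Omar prefers the higher value; n3=7, n1=43. n1 is better since 43 > 7.

n1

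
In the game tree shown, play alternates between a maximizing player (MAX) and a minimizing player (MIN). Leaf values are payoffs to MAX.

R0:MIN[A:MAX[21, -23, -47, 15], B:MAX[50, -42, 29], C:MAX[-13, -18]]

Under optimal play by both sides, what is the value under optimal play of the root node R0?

A (MAX): max(21, -23, -47, 15) = 21
B (MAX): max(50, -42, 29) = 50
C (MAX): max(-13, -18) = -13
R0 (MIN): min(21, 50, -13) = -13

-13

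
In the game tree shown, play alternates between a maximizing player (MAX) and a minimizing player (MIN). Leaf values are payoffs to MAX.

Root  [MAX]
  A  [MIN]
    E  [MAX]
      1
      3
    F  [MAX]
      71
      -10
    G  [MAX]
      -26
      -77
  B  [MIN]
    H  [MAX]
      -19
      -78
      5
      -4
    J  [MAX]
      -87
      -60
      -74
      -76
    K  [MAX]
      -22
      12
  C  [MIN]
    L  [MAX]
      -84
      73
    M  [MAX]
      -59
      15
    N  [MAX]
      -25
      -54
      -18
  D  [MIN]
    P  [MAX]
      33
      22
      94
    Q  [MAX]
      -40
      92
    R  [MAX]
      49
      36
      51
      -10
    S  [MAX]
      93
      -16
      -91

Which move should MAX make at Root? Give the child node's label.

D

E (MAX): max(1, 3) = 3
F (MAX): max(71, -10) = 71
G (MAX): max(-26, -77) = -26
A (MIN): min(3, 71, -26) = -26
H (MAX): max(-19, -78, 5, -4) = 5
J (MAX): max(-87, -60, -74, -76) = -60
K (MAX): max(-22, 12) = 12
B (MIN): min(5, -60, 12) = -60
L (MAX): max(-84, 73) = 73
M (MAX): max(-59, 15) = 15
N (MAX): max(-25, -54, -18) = -18
C (MIN): min(73, 15, -18) = -18
P (MAX): max(33, 22, 94) = 94
Q (MAX): max(-40, 92) = 92
R (MAX): max(49, 36, 51, -10) = 51
S (MAX): max(93, -16, -91) = 93
D (MIN): min(94, 92, 51, 93) = 51
Root (MAX): max(-26, -60, -18, 51) = 51
MAX at Root wants the highest of {A=-26, B=-60, C=-18, D=51}, so chooses D.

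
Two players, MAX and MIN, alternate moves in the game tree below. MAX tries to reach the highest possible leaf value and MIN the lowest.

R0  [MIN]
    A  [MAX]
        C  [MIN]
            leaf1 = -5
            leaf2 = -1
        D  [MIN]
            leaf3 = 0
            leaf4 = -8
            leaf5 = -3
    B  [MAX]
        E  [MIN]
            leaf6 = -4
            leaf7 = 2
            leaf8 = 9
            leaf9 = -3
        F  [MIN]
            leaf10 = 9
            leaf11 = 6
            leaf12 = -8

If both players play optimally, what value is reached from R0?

C (MIN): min(-5, -1) = -5
D (MIN): min(0, -8, -3) = -8
A (MAX): max(-5, -8) = -5
E (MIN): min(-4, 2, 9, -3) = -4
F (MIN): min(9, 6, -8) = -8
B (MAX): max(-4, -8) = -4
R0 (MIN): min(-5, -4) = -5

-5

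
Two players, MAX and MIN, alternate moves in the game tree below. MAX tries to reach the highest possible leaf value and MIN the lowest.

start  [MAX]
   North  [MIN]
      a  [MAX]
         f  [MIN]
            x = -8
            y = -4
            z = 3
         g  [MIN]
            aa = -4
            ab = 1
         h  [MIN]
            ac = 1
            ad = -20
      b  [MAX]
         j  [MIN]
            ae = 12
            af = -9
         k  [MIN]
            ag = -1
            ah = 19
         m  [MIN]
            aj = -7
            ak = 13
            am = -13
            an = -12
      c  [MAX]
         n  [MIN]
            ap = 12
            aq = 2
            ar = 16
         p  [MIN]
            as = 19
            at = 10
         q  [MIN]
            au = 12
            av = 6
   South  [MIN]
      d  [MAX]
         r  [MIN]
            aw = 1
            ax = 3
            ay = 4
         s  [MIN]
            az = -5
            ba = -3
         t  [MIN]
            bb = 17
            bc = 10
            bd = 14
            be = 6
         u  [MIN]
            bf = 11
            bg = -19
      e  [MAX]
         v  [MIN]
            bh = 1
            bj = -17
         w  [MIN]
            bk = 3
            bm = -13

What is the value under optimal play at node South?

-13

r (MIN): min(1, 3, 4) = 1
s (MIN): min(-5, -3) = -5
t (MIN): min(17, 10, 14, 6) = 6
u (MIN): min(11, -19) = -19
d (MAX): max(1, -5, 6, -19) = 6
v (MIN): min(1, -17) = -17
w (MIN): min(3, -13) = -13
e (MAX): max(-17, -13) = -13
South (MIN): min(6, -13) = -13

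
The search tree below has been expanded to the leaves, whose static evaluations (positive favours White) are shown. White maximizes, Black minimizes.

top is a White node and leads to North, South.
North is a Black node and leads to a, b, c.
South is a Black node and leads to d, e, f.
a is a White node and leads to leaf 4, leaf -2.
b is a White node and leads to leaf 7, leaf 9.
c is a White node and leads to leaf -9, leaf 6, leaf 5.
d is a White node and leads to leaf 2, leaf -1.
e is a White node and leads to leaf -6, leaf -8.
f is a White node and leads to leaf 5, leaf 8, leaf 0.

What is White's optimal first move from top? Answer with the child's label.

a (White): max(4, -2) = 4
b (White): max(7, 9) = 9
c (White): max(-9, 6, 5) = 6
North (Black): min(4, 9, 6) = 4
d (White): max(2, -1) = 2
e (White): max(-6, -8) = -6
f (White): max(5, 8, 0) = 8
South (Black): min(2, -6, 8) = -6
top (White): max(4, -6) = 4
White at top wants the highest of {North=4, South=-6}, so chooses North.

North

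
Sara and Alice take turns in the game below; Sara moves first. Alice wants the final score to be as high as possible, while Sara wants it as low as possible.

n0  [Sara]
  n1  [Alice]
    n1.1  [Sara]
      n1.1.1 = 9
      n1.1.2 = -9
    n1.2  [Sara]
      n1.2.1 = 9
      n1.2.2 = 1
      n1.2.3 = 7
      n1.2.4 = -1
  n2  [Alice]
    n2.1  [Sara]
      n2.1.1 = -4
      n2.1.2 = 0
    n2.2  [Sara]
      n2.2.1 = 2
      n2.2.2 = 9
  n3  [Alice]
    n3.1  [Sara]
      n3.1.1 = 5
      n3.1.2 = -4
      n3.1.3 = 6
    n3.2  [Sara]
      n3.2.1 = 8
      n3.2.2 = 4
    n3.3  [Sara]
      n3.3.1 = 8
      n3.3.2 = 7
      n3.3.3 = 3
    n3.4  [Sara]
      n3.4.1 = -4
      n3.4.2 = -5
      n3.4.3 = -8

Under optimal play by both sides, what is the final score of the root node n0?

n1.1 (Sara): min(9, -9) = -9
n1.2 (Sara): min(9, 1, 7, -1) = -1
n1 (Alice): max(-9, -1) = -1
n2.1 (Sara): min(-4, 0) = -4
n2.2 (Sara): min(2, 9) = 2
n2 (Alice): max(-4, 2) = 2
n3.1 (Sara): min(5, -4, 6) = -4
n3.2 (Sara): min(8, 4) = 4
n3.3 (Sara): min(8, 7, 3) = 3
n3.4 (Sara): min(-4, -5, -8) = -8
n3 (Alice): max(-4, 4, 3, -8) = 4
n0 (Sara): min(-1, 2, 4) = -1

-1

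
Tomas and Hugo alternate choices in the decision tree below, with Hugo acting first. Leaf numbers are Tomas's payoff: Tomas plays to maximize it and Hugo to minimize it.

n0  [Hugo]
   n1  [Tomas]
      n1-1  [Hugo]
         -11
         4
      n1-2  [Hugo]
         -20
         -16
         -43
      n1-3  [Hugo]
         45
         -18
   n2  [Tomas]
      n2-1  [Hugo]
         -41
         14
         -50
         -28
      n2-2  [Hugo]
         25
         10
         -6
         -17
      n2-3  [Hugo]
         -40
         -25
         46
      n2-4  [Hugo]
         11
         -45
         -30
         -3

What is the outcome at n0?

-17

n1-1 (Hugo): min(-11, 4) = -11
n1-2 (Hugo): min(-20, -16, -43) = -43
n1-3 (Hugo): min(45, -18) = -18
n1 (Tomas): max(-11, -43, -18) = -11
n2-1 (Hugo): min(-41, 14, -50, -28) = -50
n2-2 (Hugo): min(25, 10, -6, -17) = -17
n2-3 (Hugo): min(-40, -25, 46) = -40
n2-4 (Hugo): min(11, -45, -30, -3) = -45
n2 (Tomas): max(-50, -17, -40, -45) = -17
n0 (Hugo): min(-11, -17) = -17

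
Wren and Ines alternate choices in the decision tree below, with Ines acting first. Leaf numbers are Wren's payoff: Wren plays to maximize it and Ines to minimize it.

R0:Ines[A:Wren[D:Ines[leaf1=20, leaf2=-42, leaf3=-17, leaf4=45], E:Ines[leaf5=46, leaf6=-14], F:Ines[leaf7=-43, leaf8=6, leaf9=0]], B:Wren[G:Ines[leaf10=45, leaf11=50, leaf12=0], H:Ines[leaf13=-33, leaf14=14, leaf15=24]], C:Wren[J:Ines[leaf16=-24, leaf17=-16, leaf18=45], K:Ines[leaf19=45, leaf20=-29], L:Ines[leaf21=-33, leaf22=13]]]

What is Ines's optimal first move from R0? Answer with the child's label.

C

D (Ines): min(20, -42, -17, 45) = -42
E (Ines): min(46, -14) = -14
F (Ines): min(-43, 6, 0) = -43
A (Wren): max(-42, -14, -43) = -14
G (Ines): min(45, 50, 0) = 0
H (Ines): min(-33, 14, 24) = -33
B (Wren): max(0, -33) = 0
J (Ines): min(-24, -16, 45) = -24
K (Ines): min(45, -29) = -29
L (Ines): min(-33, 13) = -33
C (Wren): max(-24, -29, -33) = -24
R0 (Ines): min(-14, 0, -24) = -24
Ines at R0 wants the lowest of {A=-14, B=0, C=-24}, so chooses C.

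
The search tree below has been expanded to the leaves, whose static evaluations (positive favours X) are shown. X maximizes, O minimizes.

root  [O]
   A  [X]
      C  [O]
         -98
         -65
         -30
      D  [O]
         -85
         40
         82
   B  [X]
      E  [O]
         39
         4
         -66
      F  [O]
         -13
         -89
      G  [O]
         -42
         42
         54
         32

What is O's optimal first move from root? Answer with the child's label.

C (O): min(-98, -65, -30) = -98
D (O): min(-85, 40, 82) = -85
A (X): max(-98, -85) = -85
E (O): min(39, 4, -66) = -66
F (O): min(-13, -89) = -89
G (O): min(-42, 42, 54, 32) = -42
B (X): max(-66, -89, -42) = -42
root (O): min(-85, -42) = -85
O at root wants the lowest of {A=-85, B=-42}, so chooses A.

A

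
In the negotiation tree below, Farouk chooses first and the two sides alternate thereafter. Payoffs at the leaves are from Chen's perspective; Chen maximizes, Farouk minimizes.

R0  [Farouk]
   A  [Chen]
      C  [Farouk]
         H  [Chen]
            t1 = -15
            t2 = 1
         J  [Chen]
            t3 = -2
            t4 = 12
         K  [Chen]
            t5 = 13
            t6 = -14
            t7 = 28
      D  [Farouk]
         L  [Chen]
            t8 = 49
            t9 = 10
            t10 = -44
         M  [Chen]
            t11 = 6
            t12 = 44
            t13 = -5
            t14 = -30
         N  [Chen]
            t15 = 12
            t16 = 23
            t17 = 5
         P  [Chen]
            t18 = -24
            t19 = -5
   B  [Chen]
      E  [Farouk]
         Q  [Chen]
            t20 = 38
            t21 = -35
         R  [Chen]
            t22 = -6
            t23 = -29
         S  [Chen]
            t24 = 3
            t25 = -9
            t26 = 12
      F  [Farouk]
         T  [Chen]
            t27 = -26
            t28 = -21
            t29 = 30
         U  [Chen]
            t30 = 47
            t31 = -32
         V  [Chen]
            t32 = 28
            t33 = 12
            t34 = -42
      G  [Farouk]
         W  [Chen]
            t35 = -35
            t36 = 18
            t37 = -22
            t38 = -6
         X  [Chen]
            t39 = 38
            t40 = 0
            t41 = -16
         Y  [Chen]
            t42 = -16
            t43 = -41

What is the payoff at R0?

H (Chen): max(-15, 1) = 1
J (Chen): max(-2, 12) = 12
K (Chen): max(13, -14, 28) = 28
C (Farouk): min(1, 12, 28) = 1
L (Chen): max(49, 10, -44) = 49
M (Chen): max(6, 44, -5, -30) = 44
N (Chen): max(12, 23, 5) = 23
P (Chen): max(-24, -5) = -5
D (Farouk): min(49, 44, 23, -5) = -5
A (Chen): max(1, -5) = 1
Q (Chen): max(38, -35) = 38
R (Chen): max(-6, -29) = -6
S (Chen): max(3, -9, 12) = 12
E (Farouk): min(38, -6, 12) = -6
T (Chen): max(-26, -21, 30) = 30
U (Chen): max(47, -32) = 47
V (Chen): max(28, 12, -42) = 28
F (Farouk): min(30, 47, 28) = 28
W (Chen): max(-35, 18, -22, -6) = 18
X (Chen): max(38, 0, -16) = 38
Y (Chen): max(-16, -41) = -16
G (Farouk): min(18, 38, -16) = -16
B (Chen): max(-6, 28, -16) = 28
R0 (Farouk): min(1, 28) = 1

1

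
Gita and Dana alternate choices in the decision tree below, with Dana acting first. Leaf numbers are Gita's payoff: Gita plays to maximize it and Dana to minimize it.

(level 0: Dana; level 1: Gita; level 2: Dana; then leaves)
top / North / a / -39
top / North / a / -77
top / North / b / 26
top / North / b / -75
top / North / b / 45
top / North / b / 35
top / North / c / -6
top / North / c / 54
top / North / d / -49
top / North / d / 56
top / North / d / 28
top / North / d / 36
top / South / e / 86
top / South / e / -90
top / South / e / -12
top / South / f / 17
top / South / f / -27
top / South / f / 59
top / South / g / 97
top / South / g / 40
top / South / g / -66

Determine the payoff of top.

a (Dana): min(-39, -77) = -77
b (Dana): min(26, -75, 45, 35) = -75
c (Dana): min(-6, 54) = -6
d (Dana): min(-49, 56, 28, 36) = -49
North (Gita): max(-77, -75, -6, -49) = -6
e (Dana): min(86, -90, -12) = -90
f (Dana): min(17, -27, 59) = -27
g (Dana): min(97, 40, -66) = -66
South (Gita): max(-90, -27, -66) = -27
top (Dana): min(-6, -27) = -27

-27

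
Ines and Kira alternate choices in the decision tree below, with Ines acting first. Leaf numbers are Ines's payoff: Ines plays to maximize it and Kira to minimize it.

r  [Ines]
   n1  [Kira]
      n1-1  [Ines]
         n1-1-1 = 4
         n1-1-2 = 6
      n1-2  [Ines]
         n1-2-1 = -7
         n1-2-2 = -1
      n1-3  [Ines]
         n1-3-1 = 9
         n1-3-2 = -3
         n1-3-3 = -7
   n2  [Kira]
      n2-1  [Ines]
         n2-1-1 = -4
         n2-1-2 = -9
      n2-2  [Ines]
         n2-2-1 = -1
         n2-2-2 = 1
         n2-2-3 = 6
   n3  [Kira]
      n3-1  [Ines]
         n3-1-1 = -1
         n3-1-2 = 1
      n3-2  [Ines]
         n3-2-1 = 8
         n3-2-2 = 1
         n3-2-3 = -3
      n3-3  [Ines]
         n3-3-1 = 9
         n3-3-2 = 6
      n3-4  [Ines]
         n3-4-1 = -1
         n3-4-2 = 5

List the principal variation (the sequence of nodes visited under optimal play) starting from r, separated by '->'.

n1-1 (Ines): max(4, 6) = 6
n1-2 (Ines): max(-7, -1) = -1
n1-3 (Ines): max(9, -3, -7) = 9
n1 (Kira): min(6, -1, 9) = -1
n2-1 (Ines): max(-4, -9) = -4
n2-2 (Ines): max(-1, 1, 6) = 6
n2 (Kira): min(-4, 6) = -4
n3-1 (Ines): max(-1, 1) = 1
n3-2 (Ines): max(8, 1, -3) = 8
n3-3 (Ines): max(9, 6) = 9
n3-4 (Ines): max(-1, 5) = 5
n3 (Kira): min(1, 8, 9, 5) = 1
r (Ines): max(-1, -4, 1) = 1
At r, Ines picks n3 (highest: 1).
At n3, Kira picks n3-1 (lowest: 1).
At n3-1, Ines picks n3-1-2 (highest: 1).
Terminal value 1.

r -> n3 -> n3-1 -> n3-1-2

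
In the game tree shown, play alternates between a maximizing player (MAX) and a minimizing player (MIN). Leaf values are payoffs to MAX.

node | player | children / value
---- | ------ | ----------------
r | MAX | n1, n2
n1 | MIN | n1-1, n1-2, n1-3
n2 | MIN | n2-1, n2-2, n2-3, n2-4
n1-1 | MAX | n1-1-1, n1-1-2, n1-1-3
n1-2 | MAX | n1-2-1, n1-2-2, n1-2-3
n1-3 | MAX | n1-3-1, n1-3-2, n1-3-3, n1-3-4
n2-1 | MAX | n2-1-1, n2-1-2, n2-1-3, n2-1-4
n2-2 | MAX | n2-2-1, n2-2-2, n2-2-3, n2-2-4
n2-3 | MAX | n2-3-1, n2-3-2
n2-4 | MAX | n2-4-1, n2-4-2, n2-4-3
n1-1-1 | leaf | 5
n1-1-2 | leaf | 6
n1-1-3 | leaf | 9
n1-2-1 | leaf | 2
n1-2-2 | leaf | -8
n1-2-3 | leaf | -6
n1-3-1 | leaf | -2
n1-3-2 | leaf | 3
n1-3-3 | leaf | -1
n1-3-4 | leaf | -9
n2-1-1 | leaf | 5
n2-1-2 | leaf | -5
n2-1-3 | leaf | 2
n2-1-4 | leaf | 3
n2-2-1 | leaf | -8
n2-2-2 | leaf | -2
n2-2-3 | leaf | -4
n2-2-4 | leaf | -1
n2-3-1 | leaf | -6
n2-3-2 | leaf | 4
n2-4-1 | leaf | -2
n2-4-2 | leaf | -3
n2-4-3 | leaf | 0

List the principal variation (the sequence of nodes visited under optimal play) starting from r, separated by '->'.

r -> n1 -> n1-2 -> n1-2-1

n1-1 (MAX): max(5, 6, 9) = 9
n1-2 (MAX): max(2, -8, -6) = 2
n1-3 (MAX): max(-2, 3, -1, -9) = 3
n1 (MIN): min(9, 2, 3) = 2
n2-1 (MAX): max(5, -5, 2, 3) = 5
n2-2 (MAX): max(-8, -2, -4, -1) = -1
n2-3 (MAX): max(-6, 4) = 4
n2-4 (MAX): max(-2, -3, 0) = 0
n2 (MIN): min(5, -1, 4, 0) = -1
r (MAX): max(2, -1) = 2
At r, MAX picks n1 (highest: 2).
At n1, MIN picks n1-2 (lowest: 2).
At n1-2, MAX picks n1-2-1 (highest: 2).
Terminal value 2.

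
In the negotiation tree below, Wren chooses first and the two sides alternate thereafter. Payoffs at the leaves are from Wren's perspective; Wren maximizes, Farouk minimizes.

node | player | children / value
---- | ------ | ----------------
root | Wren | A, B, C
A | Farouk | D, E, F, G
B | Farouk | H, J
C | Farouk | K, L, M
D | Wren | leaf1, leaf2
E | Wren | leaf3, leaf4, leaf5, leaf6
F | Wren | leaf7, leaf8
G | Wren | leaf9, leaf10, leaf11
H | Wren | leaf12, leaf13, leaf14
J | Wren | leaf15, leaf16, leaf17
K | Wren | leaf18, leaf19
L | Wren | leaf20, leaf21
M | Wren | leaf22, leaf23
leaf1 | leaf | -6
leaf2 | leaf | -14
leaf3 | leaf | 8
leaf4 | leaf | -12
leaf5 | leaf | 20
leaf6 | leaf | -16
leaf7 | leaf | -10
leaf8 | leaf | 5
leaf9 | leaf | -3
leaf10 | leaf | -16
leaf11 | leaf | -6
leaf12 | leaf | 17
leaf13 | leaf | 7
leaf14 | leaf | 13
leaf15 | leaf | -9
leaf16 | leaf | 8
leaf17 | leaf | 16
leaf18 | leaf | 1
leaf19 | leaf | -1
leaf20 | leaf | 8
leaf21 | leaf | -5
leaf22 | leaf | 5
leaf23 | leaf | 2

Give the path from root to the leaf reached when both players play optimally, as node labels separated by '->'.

root -> B -> J -> leaf17

D (Wren): max(-6, -14) = -6
E (Wren): max(8, -12, 20, -16) = 20
F (Wren): max(-10, 5) = 5
G (Wren): max(-3, -16, -6) = -3
A (Farouk): min(-6, 20, 5, -3) = -6
H (Wren): max(17, 7, 13) = 17
J (Wren): max(-9, 8, 16) = 16
B (Farouk): min(17, 16) = 16
K (Wren): max(1, -1) = 1
L (Wren): max(8, -5) = 8
M (Wren): max(5, 2) = 5
C (Farouk): min(1, 8, 5) = 1
root (Wren): max(-6, 16, 1) = 16
At root, Wren picks B (highest: 16).
At B, Farouk picks J (lowest: 16).
At J, Wren picks leaf17 (highest: 16).
Terminal value 16.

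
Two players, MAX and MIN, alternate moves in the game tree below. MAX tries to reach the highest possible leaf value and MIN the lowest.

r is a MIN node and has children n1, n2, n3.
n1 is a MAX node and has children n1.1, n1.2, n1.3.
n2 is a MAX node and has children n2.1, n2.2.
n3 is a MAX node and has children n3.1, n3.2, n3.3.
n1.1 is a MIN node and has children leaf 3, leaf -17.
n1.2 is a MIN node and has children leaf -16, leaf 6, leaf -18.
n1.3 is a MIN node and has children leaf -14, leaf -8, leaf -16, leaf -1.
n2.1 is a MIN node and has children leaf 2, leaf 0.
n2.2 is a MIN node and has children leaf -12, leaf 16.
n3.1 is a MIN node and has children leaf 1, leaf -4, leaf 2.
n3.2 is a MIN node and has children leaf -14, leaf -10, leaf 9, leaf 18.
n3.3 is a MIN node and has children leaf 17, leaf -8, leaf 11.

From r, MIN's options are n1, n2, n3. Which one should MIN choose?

n1

n1.1 (MIN): min(3, -17) = -17
n1.2 (MIN): min(-16, 6, -18) = -18
n1.3 (MIN): min(-14, -8, -16, -1) = -16
n1 (MAX): max(-17, -18, -16) = -16
n2.1 (MIN): min(2, 0) = 0
n2.2 (MIN): min(-12, 16) = -12
n2 (MAX): max(0, -12) = 0
n3.1 (MIN): min(1, -4, 2) = -4
n3.2 (MIN): min(-14, -10, 9, 18) = -14
n3.3 (MIN): min(17, -8, 11) = -8
n3 (MAX): max(-4, -14, -8) = -4
r (MIN): min(-16, 0, -4) = -16
MIN at r wants the lowest of {n1=-16, n2=0, n3=-4}, so chooses n1.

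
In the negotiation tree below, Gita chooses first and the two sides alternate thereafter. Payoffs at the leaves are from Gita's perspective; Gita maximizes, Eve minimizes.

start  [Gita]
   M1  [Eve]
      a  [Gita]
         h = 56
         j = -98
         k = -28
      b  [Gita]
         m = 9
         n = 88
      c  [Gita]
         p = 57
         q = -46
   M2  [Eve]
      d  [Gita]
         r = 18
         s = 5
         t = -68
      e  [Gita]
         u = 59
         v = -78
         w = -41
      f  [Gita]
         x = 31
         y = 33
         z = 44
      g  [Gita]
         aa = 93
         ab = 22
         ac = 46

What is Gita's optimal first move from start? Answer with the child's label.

M1

a (Gita): max(56, -98, -28) = 56
b (Gita): max(9, 88) = 88
c (Gita): max(57, -46) = 57
M1 (Eve): min(56, 88, 57) = 56
d (Gita): max(18, 5, -68) = 18
e (Gita): max(59, -78, -41) = 59
f (Gita): max(31, 33, 44) = 44
g (Gita): max(93, 22, 46) = 93
M2 (Eve): min(18, 59, 44, 93) = 18
start (Gita): max(56, 18) = 56
Gita at start wants the highest of {M1=56, M2=18}, so chooses M1.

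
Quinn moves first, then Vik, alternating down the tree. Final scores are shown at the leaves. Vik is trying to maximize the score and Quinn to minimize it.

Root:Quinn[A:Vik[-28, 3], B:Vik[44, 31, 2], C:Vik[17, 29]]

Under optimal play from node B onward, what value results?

B (Vik): max(44, 31, 2) = 44

44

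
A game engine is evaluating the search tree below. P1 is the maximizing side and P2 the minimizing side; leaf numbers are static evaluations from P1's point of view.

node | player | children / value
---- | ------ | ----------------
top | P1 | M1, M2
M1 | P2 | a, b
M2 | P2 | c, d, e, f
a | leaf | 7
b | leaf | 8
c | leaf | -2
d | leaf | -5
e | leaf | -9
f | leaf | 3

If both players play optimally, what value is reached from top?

M1 (P2): min(7, 8) = 7
M2 (P2): min(-2, -5, -9, 3) = -9
top (P1): max(7, -9) = 7

7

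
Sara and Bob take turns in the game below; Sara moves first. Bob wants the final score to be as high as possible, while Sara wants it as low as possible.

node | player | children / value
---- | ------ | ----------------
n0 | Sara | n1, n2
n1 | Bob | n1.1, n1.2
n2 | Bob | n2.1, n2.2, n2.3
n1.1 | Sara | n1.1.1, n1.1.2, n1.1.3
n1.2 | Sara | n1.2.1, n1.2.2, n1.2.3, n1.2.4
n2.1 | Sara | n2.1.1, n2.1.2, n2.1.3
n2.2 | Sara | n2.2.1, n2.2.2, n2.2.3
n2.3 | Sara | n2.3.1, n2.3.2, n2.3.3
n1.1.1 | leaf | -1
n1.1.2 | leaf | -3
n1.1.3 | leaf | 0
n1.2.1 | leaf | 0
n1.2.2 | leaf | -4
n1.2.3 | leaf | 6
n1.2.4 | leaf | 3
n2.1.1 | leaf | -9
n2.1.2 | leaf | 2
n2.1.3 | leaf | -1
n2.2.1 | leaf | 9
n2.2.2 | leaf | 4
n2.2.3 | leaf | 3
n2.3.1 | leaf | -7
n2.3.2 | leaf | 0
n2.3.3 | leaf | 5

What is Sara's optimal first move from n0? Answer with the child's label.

n1.1 (Sara): min(-1, -3, 0) = -3
n1.2 (Sara): min(0, -4, 6, 3) = -4
n1 (Bob): max(-3, -4) = -3
n2.1 (Sara): min(-9, 2, -1) = -9
n2.2 (Sara): min(9, 4, 3) = 3
n2.3 (Sara): min(-7, 0, 5) = -7
n2 (Bob): max(-9, 3, -7) = 3
n0 (Sara): min(-3, 3) = -3
Sara at n0 wants the lowest of {n1=-3, n2=3}, so chooses n1.

n1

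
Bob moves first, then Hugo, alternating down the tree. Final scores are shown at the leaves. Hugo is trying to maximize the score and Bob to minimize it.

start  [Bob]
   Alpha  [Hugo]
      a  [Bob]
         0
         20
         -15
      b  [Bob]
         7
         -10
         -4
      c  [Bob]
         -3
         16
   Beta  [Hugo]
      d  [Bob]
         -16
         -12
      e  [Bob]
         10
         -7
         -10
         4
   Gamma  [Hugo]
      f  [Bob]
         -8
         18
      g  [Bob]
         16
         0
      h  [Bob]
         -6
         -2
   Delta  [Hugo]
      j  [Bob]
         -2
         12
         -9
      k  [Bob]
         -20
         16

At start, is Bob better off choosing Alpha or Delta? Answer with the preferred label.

Delta

a (Bob): min(0, 20, -15) = -15
b (Bob): min(7, -10, -4) = -10
c (Bob): min(-3, 16) = -3
Alpha (Hugo): max(-15, -10, -3) = -3
j (Bob): min(-2, 12, -9) = -9
k (Bob): min(-20, 16) = -20
Delta (Hugo): max(-9, -20) = -9
Bob prefers the lower value; Alpha=-3, Delta=-9. Delta is better since -9 < -3.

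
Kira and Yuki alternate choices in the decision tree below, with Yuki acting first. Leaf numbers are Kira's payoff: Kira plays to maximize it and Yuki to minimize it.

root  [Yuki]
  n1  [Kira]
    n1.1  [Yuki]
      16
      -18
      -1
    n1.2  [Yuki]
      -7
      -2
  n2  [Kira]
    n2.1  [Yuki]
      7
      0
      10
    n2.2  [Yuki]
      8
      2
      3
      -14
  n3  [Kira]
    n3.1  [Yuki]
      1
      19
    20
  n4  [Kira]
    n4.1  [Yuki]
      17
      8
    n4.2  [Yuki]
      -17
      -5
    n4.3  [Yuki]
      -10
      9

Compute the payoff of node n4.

n4.1 (Yuki): min(17, 8) = 8
n4.2 (Yuki): min(-17, -5) = -17
n4.3 (Yuki): min(-10, 9) = -10
n4 (Kira): max(8, -17, -10) = 8

8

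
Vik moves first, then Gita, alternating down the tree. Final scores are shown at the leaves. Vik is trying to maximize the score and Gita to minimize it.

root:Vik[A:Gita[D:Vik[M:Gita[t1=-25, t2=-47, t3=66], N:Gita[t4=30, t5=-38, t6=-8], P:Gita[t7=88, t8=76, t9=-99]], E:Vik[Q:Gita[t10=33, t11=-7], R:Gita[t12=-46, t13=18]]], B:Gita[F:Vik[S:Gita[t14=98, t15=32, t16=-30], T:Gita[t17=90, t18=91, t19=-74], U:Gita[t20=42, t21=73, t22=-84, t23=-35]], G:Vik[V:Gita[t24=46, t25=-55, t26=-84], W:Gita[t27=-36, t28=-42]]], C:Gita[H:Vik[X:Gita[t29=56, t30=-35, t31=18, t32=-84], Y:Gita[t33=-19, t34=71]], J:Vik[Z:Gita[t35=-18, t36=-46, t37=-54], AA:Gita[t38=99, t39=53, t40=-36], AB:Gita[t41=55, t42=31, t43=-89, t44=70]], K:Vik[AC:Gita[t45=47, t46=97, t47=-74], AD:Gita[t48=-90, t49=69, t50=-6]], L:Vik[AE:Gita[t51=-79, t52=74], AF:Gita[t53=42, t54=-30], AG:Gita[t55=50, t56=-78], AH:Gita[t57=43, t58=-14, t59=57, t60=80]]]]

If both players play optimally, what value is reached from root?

M (Gita): min(-25, -47, 66) = -47
N (Gita): min(30, -38, -8) = -38
P (Gita): min(88, 76, -99) = -99
D (Vik): max(-47, -38, -99) = -38
Q (Gita): min(33, -7) = -7
R (Gita): min(-46, 18) = -46
E (Vik): max(-7, -46) = -7
A (Gita): min(-38, -7) = -38
S (Gita): min(98, 32, -30) = -30
T (Gita): min(90, 91, -74) = -74
U (Gita): min(42, 73, -84, -35) = -84
F (Vik): max(-30, -74, -84) = -30
V (Gita): min(46, -55, -84) = -84
W (Gita): min(-36, -42) = -42
G (Vik): max(-84, -42) = -42
B (Gita): min(-30, -42) = -42
X (Gita): min(56, -35, 18, -84) = -84
Y (Gita): min(-19, 71) = -19
H (Vik): max(-84, -19) = -19
Z (Gita): min(-18, -46, -54) = -54
AA (Gita): min(99, 53, -36) = -36
AB (Gita): min(55, 31, -89, 70) = -89
J (Vik): max(-54, -36, -89) = -36
AC (Gita): min(47, 97, -74) = -74
AD (Gita): min(-90, 69, -6) = -90
K (Vik): max(-74, -90) = -74
AE (Gita): min(-79, 74) = -79
AF (Gita): min(42, -30) = -30
AG (Gita): min(50, -78) = -78
AH (Gita): min(43, -14, 57, 80) = -14
L (Vik): max(-79, -30, -78, -14) = -14
C (Gita): min(-19, -36, -74, -14) = -74
root (Vik): max(-38, -42, -74) = -38

-38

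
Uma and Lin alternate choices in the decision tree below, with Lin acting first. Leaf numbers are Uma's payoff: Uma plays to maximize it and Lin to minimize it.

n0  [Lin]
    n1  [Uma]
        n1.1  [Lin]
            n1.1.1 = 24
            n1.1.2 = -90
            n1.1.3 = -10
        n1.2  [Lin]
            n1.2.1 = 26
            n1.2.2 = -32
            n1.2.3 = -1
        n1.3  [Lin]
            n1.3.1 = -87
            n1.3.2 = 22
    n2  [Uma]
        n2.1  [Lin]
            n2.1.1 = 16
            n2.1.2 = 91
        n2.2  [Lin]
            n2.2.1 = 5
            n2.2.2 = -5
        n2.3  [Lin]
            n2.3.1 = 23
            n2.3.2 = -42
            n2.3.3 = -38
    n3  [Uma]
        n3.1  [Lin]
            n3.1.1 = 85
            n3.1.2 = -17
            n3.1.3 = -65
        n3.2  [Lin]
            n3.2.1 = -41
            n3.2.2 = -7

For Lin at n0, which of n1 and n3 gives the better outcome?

n1.1 (Lin): min(24, -90, -10) = -90
n1.2 (Lin): min(26, -32, -1) = -32
n1.3 (Lin): min(-87, 22) = -87
n1 (Uma): max(-90, -32, -87) = -32
n3.1 (Lin): min(85, -17, -65) = -65
n3.2 (Lin): min(-41, -7) = -41
n3 (Uma): max(-65, -41) = -41
Lin prefers the lower value; n1=-32, n3=-41. n3 is better since -41 < -32.

n3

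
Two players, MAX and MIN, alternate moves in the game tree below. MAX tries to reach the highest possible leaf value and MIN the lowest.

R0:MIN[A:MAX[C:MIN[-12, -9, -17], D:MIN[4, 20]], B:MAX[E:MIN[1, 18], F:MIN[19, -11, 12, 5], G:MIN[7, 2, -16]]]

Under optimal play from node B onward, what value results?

E (MIN): min(1, 18) = 1
F (MIN): min(19, -11, 12, 5) = -11
G (MIN): min(7, 2, -16) = -16
B (MAX): max(1, -11, -16) = 1

1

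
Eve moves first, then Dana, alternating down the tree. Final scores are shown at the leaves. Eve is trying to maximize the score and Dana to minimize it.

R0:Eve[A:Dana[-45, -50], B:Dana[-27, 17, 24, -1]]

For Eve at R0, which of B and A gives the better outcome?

B (Dana): min(-27, 17, 24, -1) = -27
A (Dana): min(-45, -50) = -50
Eve prefers the higher value; B=-27, A=-50. B is better since -27 > -50.

B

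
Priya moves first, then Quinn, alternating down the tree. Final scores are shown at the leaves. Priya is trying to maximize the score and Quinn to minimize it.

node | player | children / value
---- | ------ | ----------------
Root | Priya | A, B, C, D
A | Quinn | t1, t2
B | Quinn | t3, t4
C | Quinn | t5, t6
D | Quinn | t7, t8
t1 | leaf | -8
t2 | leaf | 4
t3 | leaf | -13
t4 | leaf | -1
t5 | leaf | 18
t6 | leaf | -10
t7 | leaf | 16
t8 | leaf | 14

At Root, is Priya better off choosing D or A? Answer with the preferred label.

D

D (Quinn): min(16, 14) = 14
A (Quinn): min(-8, 4) = -8
Priya prefers the higher value; D=14, A=-8. D is better since 14 > -8.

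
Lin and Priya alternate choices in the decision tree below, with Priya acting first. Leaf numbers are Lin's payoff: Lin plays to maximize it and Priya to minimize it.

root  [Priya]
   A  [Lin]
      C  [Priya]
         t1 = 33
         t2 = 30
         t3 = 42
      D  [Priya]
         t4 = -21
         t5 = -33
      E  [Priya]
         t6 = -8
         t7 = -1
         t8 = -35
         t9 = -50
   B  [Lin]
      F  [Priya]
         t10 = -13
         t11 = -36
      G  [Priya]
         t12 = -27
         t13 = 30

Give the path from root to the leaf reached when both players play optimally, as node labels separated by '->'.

root -> B -> G -> t12

C (Priya): min(33, 30, 42) = 30
D (Priya): min(-21, -33) = -33
E (Priya): min(-8, -1, -35, -50) = -50
A (Lin): max(30, -33, -50) = 30
F (Priya): min(-13, -36) = -36
G (Priya): min(-27, 30) = -27
B (Lin): max(-36, -27) = -27
root (Priya): min(30, -27) = -27
At root, Priya picks B (lowest: -27).
At B, Lin picks G (highest: -27).
At G, Priya picks t12 (lowest: -27).
Terminal value -27.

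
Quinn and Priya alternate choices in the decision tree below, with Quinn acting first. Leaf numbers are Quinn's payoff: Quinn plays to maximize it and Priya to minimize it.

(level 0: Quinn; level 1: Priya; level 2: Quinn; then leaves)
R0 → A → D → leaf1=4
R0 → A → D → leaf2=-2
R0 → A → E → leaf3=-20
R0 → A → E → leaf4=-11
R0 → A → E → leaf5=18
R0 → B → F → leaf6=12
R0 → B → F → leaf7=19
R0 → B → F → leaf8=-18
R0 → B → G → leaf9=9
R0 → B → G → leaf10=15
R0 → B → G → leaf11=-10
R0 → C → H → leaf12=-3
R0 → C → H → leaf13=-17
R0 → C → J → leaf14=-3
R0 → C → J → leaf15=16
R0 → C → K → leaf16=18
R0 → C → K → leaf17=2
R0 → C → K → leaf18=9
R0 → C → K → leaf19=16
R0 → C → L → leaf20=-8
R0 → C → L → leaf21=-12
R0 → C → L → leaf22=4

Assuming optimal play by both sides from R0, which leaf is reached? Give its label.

D (Quinn): max(4, -2) = 4
E (Quinn): max(-20, -11, 18) = 18
A (Priya): min(4, 18) = 4
F (Quinn): max(12, 19, -18) = 19
G (Quinn): max(9, 15, -10) = 15
B (Priya): min(19, 15) = 15
H (Quinn): max(-3, -17) = -3
J (Quinn): max(-3, 16) = 16
K (Quinn): max(18, 2, 9, 16) = 18
L (Quinn): max(-8, -12, 4) = 4
C (Priya): min(-3, 16, 18, 4) = -3
R0 (Quinn): max(4, 15, -3) = 15
At R0, Quinn picks B (highest: 15).
At B, Priya picks G (lowest: 15).
At G, Quinn picks leaf10 (highest: 15).
Terminal value 15.

leaf10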